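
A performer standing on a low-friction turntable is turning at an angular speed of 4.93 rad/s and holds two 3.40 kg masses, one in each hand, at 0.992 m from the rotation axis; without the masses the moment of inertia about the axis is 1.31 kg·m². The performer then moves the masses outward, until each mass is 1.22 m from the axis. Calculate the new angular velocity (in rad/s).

With no external torque about the axis, L is conserved: I₁ω₁ = I₂ω₂.
I₁ = 1.31 + 2(3.40)(0.992)² = 8.002 kg·m²; I₂ = 1.31 + 2(3.40)(1.22)² = 11.43 kg·m².
ω₂ = I₁ω₁ / I₂ = (8.002)(4.93 rad/s) / (11.43) = 3.451 rad/s.

ω₂ ≈ 3.45 rad/s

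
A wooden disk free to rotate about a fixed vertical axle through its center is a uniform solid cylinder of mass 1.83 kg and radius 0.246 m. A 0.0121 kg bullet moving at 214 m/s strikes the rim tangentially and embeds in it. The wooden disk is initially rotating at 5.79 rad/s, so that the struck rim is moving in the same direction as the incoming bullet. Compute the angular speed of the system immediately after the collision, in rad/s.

About the axle the impulsive forces during the collision are internal, so angular momentum about that axis is conserved.
I_p = ½(1.83)(0.246)² = 0.05537 kg·m². Taking the sense of the bullet's angular momentum as positive, L_{bullet} = m v R = (0.0121)(214)(0.246) = 0.6370 kg·m²/s.
L_i = +I_p ω_p + m v R = +(0.05537)(5.79) + 0.6370 = 0.9576 kg·m²/s.
After sticking, I_f = I_p + m R² = 0.05537 + (0.0121)(0.246)² = 0.05610 kg·m².
ω_f = L_i / I_f = 0.9576 / 0.05610 = 17.07 rad/s.

|ω_f| ≈ 17.1 rad/s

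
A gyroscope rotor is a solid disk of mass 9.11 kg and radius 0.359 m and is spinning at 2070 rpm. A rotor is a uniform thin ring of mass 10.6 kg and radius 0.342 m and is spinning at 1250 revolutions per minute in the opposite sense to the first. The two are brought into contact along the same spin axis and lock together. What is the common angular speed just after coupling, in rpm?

The coupling torques are internal; angular momentum about the shared axis is conserved.
Moments of inertia: I_A = ½(9.11)(0.359)² = 0.5871 kg·m²; I_B = (10.6)(0.342)² = 1.240 kg·m².
Taking A's sense as positive: L = (0.5871)(2070) − (1.240)(1250) = -334.6 kg·m²·rpm.
Combined I = 0.5871 + 1.240 = 1.827 kg·m².
ω_f = L / I = -334.6 / 1.827 = -183.1 rpm.

|ω_f| ≈ 183 rpm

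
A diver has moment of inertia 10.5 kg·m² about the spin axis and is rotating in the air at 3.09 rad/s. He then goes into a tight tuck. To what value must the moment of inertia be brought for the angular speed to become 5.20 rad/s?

Angular momentum about the spin axis is conserved since the torque about it is zero.
I₂ = I₁ω₁ / ω₂ = (10.5)(3.09) / (5.20) = 6.239 kg·m².

I₂ ≈ 6.24 kg·m²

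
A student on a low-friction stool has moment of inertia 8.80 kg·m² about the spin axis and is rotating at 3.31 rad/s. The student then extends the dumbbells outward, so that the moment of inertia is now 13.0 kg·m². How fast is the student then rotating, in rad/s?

No external torque acts about the spin axis, so angular momentum is conserved.
ω₂ = I₁ω₁ / I₂ = (8.800)(3.31 rad/s) / (13.00) = 2.241 rad/s.

ω₂ ≈ 2.24 rad/s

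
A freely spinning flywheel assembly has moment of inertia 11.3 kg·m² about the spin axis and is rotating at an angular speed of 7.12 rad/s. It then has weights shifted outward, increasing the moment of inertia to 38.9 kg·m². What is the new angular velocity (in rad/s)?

ω₂ ≈ 2.07 rad/s

No external torque acts about the spin axis, so angular momentum is conserved.
ω₂ = I₁ω₁ / I₂ = (11.30)(7.12 rad/s) / (38.90) = 2.068 rad/s.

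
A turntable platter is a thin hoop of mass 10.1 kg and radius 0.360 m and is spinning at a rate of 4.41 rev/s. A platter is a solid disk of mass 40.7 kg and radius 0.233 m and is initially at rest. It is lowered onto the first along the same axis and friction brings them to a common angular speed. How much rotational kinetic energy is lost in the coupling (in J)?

ΔKE lost ≈ 230 J

No external torque acts about the common axis, so total angular momentum is conserved.
Moments of inertia: I_A = (10.1)(0.360)² = 1.309 kg·m²; I_B = ½(40.7)(0.233)² = 1.105 kg·m².
Taking A's sense as positive: L = (1.309)(4.41) = 5.773 kg·m²·rev/s.
Combined I = 1.309 + 1.105 = 2.414 kg·m².
ω_f = L / I = 5.773 / 2.414 = 2.392 rev/s.
KE_i = ½ΣIω² = 502.5 J; KE_f = ½(2.414)(15.03)² = 272.5 J.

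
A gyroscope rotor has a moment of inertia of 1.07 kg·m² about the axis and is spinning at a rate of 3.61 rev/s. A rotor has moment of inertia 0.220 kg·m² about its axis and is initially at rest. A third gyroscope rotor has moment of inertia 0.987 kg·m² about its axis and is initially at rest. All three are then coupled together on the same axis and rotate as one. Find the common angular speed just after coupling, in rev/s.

|ω_f| ≈ 1.70 rev/s

No external torque acts about the common axis, so total angular momentum is conserved.
Taking A's sense as positive: L = (1.070)(3.61) = 3.863 kg·m²·rev/s.
Combined I = 1.070 + 0.2200 + 0.9870 = 2.277 kg·m².
ω_f = L / I = 3.863 / 2.277 = 1.696 rev/s.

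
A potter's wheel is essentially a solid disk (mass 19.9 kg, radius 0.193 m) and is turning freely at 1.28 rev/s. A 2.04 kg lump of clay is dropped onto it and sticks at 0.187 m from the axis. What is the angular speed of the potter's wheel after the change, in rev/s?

The added mass arrives with no angular momentum about the axis, and any external torque about the axis is negligible, so the system's angular momentum is conserved.
I_p = ½(19.9)(0.193)² = 0.3706 kg·m².
Added inertia Σmr² = (2.04)(0.187)² = 0.07134 kg·m²; I_f = 0.3706 + 0.07134 = 0.4420 kg·m².
ω_f = I_p ω_i / I_f = (0.3706)(1.28) / 0.4420 = 1.073 rev/s.

ω_f ≈ 1.07 rev/s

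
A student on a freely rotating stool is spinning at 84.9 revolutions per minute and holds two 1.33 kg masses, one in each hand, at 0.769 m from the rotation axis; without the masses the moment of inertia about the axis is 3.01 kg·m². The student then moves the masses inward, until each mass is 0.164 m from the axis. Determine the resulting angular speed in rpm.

With no external torque about the axis, L is conserved: I₁ω₁ = I₂ω₂.
I₁ = 3.01 + 2(1.33)(0.769)² = 4.583 kg·m²; I₂ = 3.01 + 2(1.33)(0.164)² = 3.082 kg·m².
ω₂ = I₁ω₁ / I₂ = (4.583)(84.9 rpm) / (3.082) = 126.3 rpm.

ω₂ ≈ 126 rpm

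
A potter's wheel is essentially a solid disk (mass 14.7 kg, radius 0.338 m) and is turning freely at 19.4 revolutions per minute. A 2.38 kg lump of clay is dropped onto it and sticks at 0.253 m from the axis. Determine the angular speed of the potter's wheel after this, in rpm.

ω_f ≈ 16.4 rpm

The added mass arrives with no angular momentum about the axis, and any external torque about the axis is negligible, so the system's angular momentum is conserved.
I_p = ½(14.7)(0.338)² = 0.8397 kg·m².
Added inertia Σmr² = (2.38)(0.253)² = 0.1523 kg·m²; I_f = 0.8397 + 0.1523 = 0.9920 kg·m².
ω_f = I_p ω_i / I_f = (0.8397)(19.4) / 0.9920 = 16.42 rpm.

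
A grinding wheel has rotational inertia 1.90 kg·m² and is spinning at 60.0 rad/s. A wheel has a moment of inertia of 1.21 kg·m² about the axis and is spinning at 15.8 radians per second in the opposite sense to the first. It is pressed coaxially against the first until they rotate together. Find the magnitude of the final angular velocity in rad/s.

The coupling torques are internal; angular momentum about the shared axis is conserved.
Taking A's sense as positive: L = (1.900)(60.0) − (1.210)(15.8) = 94.88 kg·m²·rad/s.
Combined I = 1.900 + 1.210 = 3.110 kg·m².
ω_f = L / I = 94.88 / 3.110 = 30.51 rad/s.

|ω_f| ≈ 30.5 rad/s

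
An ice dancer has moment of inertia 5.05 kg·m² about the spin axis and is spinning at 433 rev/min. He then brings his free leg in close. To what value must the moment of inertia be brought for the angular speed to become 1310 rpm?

I₂ ≈ 1.67 kg·m²

With no external torque about the axis, L is conserved: I₁ω₁ = I₂ω₂.
I₂ = I₁ω₁ / ω₂ = (5.05)(433) / (1310) = 1.669 kg·m².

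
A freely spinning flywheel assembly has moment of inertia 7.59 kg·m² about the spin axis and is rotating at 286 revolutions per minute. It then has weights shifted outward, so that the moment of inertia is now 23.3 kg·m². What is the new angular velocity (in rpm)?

ω₂ ≈ 93.2 rpm

No external torque acts about the spin axis, so angular momentum is conserved.
ω₂ = I₁ω₁ / I₂ = (7.590)(286 rpm) / (23.30) = 93.16 rpm.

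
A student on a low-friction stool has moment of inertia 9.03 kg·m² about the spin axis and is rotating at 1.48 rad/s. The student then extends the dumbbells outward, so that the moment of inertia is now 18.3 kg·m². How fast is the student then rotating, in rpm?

No external torque acts about the spin axis, so angular momentum is conserved.
ω₂ = I₁ω₁ / I₂ = (9.030)(1.48 rad/s) / (18.30) = 0.7303 rad/s = 6.974 rpm.

ω₂ ≈ 6.97 rpm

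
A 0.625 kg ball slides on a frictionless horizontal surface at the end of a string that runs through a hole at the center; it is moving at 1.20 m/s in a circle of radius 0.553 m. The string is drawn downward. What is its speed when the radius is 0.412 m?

Central (radial) force ⇒ zero torque about the center ⇒ m v r is constant.
v₂ = v₁ r₁ / r₂ = (1.20)(0.553) / (0.412) = 1.611 m/s.

v₂ ≈ 1.61 m/s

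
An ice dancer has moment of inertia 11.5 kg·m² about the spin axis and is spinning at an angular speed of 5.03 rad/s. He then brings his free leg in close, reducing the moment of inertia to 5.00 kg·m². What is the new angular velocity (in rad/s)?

ω₂ ≈ 11.6 rad/s

With no external torque about the axis, L is conserved: I₁ω₁ = I₂ω₂.
ω₂ = I₁ω₁ / I₂ = (11.50)(5.03 rad/s) / (5.000) = 11.57 rad/s.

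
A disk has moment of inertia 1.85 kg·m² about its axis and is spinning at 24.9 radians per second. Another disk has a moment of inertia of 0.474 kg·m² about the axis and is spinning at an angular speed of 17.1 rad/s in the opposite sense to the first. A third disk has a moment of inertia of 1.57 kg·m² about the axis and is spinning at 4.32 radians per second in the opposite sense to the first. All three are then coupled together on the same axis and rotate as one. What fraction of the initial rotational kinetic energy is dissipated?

The coupling torques are internal; angular momentum about the shared axis is conserved.
Taking A's sense as positive: L = (1.850)(24.9) − (0.4740)(17.1) − (1.570)(4.32) = 31.18 kg·m²·rad/s.
Combined I = 1.850 + 0.4740 + 1.570 = 3.894 kg·m².
ω_f = L / I = 31.18 / 3.894 = 8.006 rad/s.
KE_i = ½ΣIω² = 657.5 J; KE_f = ½(3.894)(8.006)² = 124.8 J.
Fraction dissipated = (KE_i − KE_f)/KE_i = 0.8102.

fraction ≈ 0.810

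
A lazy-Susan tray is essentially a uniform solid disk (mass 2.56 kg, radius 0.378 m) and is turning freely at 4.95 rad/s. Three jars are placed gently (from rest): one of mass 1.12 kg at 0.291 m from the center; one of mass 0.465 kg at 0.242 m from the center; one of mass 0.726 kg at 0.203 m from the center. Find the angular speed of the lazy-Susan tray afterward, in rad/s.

No external torque acts about the center; L_before = L_after.
I_p = ½(2.56)(0.378)² = 0.1829 kg·m².
Added inertia Σmr² = (1.12)(0.291)² + (0.465)(0.242)² + (0.726)(0.203)² = 0.1520 kg·m²; I_f = 0.1829 + 0.1520 = 0.3349 kg·m².
ω_f = I_p ω_i / I_f = (0.1829)(4.95) / 0.3349 = 2.703 rad/s.

ω_f ≈ 2.70 rad/s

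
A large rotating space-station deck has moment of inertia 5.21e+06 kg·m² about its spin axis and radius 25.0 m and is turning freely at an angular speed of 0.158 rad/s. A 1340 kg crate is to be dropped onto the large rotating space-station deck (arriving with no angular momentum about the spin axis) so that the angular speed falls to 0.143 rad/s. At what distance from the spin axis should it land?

r ≈ 20.2 m

The added mass arrives with no angular momentum about the spin axis, and any external torque about the spin axis is negligible, so the system's angular momentum is conserved.
I_p ω_i = (I_p + m r²) ω_f ⇒ m r² = I_p(ω_i/ω_f − 1) = 5.210e+06(0.158/0.143 − 1) = 5.465e+05 kg·m².
r = √(5.465e+05/1340) = 20.20 m.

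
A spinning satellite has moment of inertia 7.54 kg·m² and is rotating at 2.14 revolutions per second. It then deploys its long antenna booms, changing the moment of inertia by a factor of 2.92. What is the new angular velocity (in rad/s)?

No external torque acts about the spin axis, so angular momentum is conserved.
I₂ = 2.92 × 7.54 = 22.02 kg·m².
ω₂ = I₁ω₁ / I₂ = (7.540)(2.14 rev/s) / (22.02) = 0.7329 rev/s = 4.605 rad/s.

ω₂ ≈ 4.60 rad/s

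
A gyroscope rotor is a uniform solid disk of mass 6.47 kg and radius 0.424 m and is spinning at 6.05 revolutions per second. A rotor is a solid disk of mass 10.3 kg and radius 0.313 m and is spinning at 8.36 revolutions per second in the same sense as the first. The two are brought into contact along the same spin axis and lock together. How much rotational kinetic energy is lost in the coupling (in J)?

ΔKE lost ≈ 28.5 J

The coupling torques are internal; angular momentum about the shared axis is conserved.
Moments of inertia: I_A = ½(6.47)(0.424)² = 0.5816 kg·m²; I_B = ½(10.3)(0.313)² = 0.5045 kg·m².
Taking A's sense as positive: L = (0.5816)(6.05) + (0.5045)(8.36) = 7.736 kg·m²·rev/s.
Combined I = 0.5816 + 0.5045 = 1.086 kg·m².
ω_f = L / I = 7.736 / 1.086 = 7.123 rev/s.
KE_i = ½ΣIω² = 1116 J; KE_f = ½(1.086)(44.76)² = 1088 J.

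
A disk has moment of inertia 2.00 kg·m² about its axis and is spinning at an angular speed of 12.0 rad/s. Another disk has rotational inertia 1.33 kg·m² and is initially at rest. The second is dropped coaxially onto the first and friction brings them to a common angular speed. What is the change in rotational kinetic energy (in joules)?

ΔKE ≈ -57.5 J

No external torque acts about the common axis, so total angular momentum is conserved.
Taking A's sense as positive: L = (2.000)(12.0) = 24.00 kg·m²·rad/s.
Combined I = 2.000 + 1.330 = 3.330 kg·m².
ω_f = L / I = 24.00 / 3.330 = 7.207 rad/s.
KE_i = ½ΣIω² = 144.0 J; KE_f = ½(3.330)(7.207)² = 86.49 J.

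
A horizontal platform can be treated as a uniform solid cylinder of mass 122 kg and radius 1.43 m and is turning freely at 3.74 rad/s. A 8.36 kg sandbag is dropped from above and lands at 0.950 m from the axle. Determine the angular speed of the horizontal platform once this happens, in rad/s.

ω_f ≈ 3.53 rad/s

No external torque acts about the axle; L_before = L_after.
I_p = ½(122)(1.43)² = 124.7 kg·m².
Added inertia Σmr² = (8.36)(0.950)² = 7.545 kg·m²; I_f = 124.7 + 7.545 = 132.3 kg·m².
ω_f = I_p ω_i / I_f = (124.7)(3.74) / 132.3 = 3.527 rad/s.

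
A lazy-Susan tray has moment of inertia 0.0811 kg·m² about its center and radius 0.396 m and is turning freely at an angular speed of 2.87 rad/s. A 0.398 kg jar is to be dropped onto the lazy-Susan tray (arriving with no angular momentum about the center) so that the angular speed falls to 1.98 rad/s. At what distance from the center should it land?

r ≈ 0.303 m

No external torque acts about the center; L_before = L_after.
I_p ω_i = (I_p + m r²) ω_f ⇒ m r² = I_p(ω_i/ω_f − 1) = 0.08110(2.87/1.98 − 1) = 0.03645 kg·m².
r = √(0.03645/0.398) = 0.3026 m.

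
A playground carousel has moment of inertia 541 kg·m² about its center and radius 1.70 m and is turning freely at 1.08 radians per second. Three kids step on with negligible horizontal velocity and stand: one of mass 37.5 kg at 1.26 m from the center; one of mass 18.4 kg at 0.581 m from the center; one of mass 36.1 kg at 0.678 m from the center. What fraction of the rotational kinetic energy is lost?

fraction ≈ 0.132

The added mass arrives with no angular momentum about the center, and any external torque about the center is negligible, so the system's angular momentum is conserved.
Added inertia Σmr² = (37.5)(1.26)² + (18.4)(0.581)² + (36.1)(0.678)² = 82.34 kg·m²; I_f = 541.0 + 82.34 = 623.3 kg·m².
ω_f = I_p ω_i / I_f = (541.0)(1.08) / 623.3 = 0.9373 rad/s.
KE_i = ½(541.0)(1.080 rad/s)² = 315.5 J; KE_f = ½(623.3)(0.9373)² = 273.8 J.
Fraction lost = 0.1321.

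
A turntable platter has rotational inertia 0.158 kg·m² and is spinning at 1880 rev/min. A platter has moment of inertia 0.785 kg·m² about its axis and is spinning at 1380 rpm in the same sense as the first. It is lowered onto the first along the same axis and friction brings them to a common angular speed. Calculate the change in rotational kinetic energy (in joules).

The coupling torques are internal; angular momentum about the shared axis is conserved.
Taking A's sense as positive: L = (0.1580)(1880) + (0.7850)(1380) = 1380 kg·m²·rpm.
Combined I = 0.1580 + 0.7850 = 0.9430 kg·m².
ω_f = L / I = 1380 / 0.9430 = 1464 rpm.
KE_i = ½ΣIω² = 11260 J; KE_f = ½(0.9430)(153.3)² = 11080 J.

ΔKE ≈ -180 J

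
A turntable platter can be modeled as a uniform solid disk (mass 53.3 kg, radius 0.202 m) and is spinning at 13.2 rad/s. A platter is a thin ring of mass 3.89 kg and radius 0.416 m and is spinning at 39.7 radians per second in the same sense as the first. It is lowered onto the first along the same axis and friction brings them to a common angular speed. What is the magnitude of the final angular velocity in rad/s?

The coupling torques are internal; angular momentum about the shared axis is conserved.
Moments of inertia: I_A = ½(53.3)(0.202)² = 1.087 kg·m²; I_B = (3.89)(0.416)² = 0.6732 kg·m².
Taking A's sense as positive: L = (1.087)(13.2) + (0.6732)(39.7) = 41.08 kg·m²·rad/s.
Combined I = 1.087 + 0.6732 = 1.761 kg·m².
ω_f = L / I = 41.08 / 1.761 = 23.33 rad/s.

|ω_f| ≈ 23.3 rad/s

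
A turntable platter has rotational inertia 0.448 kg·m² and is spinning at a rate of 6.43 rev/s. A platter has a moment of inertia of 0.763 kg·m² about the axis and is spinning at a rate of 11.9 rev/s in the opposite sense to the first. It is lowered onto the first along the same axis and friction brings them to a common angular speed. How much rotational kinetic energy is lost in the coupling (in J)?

ΔKE lost ≈ 1870 J

No external torque acts about the common axis, so total angular momentum is conserved.
Taking A's sense as positive: L = (0.4480)(6.43) − (0.7630)(11.9) = -6.199 kg·m²·rev/s.
Combined I = 0.4480 + 0.7630 = 1.211 kg·m².
ω_f = L / I = -6.199 / 1.211 = -5.119 rev/s.
KE_i = ½ΣIω² = 2498 J; KE_f = ½(1.211)(32.16)² = 626.4 J.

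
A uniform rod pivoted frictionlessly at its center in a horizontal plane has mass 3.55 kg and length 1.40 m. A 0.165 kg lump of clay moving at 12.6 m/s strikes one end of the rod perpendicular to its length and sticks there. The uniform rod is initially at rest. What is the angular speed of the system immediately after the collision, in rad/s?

The axle reaction passes through the pivot and exerts no torque about it; angular momentum about the pivot is conserved through the impact.
I_p = (1/12)(3.55)(1.40)² = 0.5798 kg·m². Taking the sense of the lump of clay's angular momentum as positive, L_{lump} = m v R = (0.165)(12.6)(1.40/2) = 1.455 kg·m²/s.
L_i = 0 + 1.455 = 1.455 kg·m²/s.
After sticking, I_f = I_p + m R² = 0.5798 + (0.165)(1.40/2)² = 0.6607 kg·m².
ω_f = L_i / I_f = 1.455 / 0.6607 = 2.203 rad/s.

|ω_f| ≈ 2.20 rad/s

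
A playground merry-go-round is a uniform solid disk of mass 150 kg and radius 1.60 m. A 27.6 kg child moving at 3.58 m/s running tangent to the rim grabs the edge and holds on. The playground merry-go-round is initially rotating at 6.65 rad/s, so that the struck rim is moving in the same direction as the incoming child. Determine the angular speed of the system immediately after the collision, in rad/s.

About the axle the impulsive forces during the collision are internal, so angular momentum about that axis is conserved.
I_p = ½(150)(1.60)² = 192.0 kg·m². Taking the sense of the child's angular momentum as positive, L_{child} = m v R = (27.6)(3.58)(1.60) = 158.1 kg·m²/s.
L_i = +I_p ω_p + m v R = +(192.0)(6.65) + 158.1 = 1435 kg·m²/s.
After sticking, I_f = I_p + m R² = 192.0 + (27.6)(1.60)² = 262.7 kg·m².
ω_f = L_i / I_f = 1435 / 262.7 = 5.463 rad/s.

|ω_f| ≈ 5.46 rad/s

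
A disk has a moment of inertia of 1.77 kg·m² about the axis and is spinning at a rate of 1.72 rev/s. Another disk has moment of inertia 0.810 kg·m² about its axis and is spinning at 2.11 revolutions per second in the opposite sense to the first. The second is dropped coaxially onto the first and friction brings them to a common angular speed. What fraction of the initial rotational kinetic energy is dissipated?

fraction ≈ 0.922

The coupling torques are internal; angular momentum about the shared axis is conserved.
Taking A's sense as positive: L = (1.770)(1.72) − (0.8100)(2.11) = 1.335 kg·m²·rev/s.
Combined I = 1.770 + 0.8100 = 2.580 kg·m².
ω_f = L / I = 1.335 / 2.580 = 0.5176 rev/s.
KE_i = ½ΣIω² = 174.5 J; KE_f = ½(2.580)(3.252)² = 13.64 J.
Fraction dissipated = (KE_i − KE_f)/KE_i = 0.9218.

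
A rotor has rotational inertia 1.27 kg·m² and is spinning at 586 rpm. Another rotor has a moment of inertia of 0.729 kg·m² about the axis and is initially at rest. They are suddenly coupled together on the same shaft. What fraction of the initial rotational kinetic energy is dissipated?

fraction ≈ 0.365

The coupling torques are internal; angular momentum about the shared axis is conserved.
Taking A's sense as positive: L = (1.270)(586) = 744.2 kg·m²·rpm.
Combined I = 1.270 + 0.7290 = 1.999 kg·m².
ω_f = L / I = 744.2 / 1.999 = 372.3 rpm.
KE_i = ½ΣIω² = 2391 J; KE_f = ½(1.999)(38.99)² = 1519 J.
Fraction dissipated = (KE_i − KE_f)/KE_i = 0.3647.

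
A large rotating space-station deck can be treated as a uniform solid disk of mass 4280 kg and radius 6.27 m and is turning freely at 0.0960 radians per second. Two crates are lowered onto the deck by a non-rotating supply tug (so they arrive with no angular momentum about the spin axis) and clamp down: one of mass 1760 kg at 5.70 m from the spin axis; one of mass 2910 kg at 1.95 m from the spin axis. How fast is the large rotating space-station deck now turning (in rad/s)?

ω_f ≈ 0.0530 rad/s

The added mass arrives with no angular momentum about the spin axis, and any external torque about the spin axis is negligible, so the system's angular momentum is conserved.
I_p = ½(4280)(6.27)² = 84130 kg·m².
Added inertia Σmr² = (1760)(5.70)² + (2910)(1.95)² = 68250 kg·m²; I_f = 84130 + 68250 = 1.524e+05 kg·m².
ω_f = I_p ω_i / I_f = (84130)(0.0960) / 1.524e+05 = 0.05300 rad/s.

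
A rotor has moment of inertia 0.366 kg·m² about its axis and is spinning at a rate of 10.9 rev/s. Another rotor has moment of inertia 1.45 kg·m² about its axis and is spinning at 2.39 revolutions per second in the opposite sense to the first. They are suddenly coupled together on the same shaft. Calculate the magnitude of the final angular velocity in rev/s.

The coupling torques are internal; angular momentum about the shared axis is conserved.
Taking A's sense as positive: L = (0.3660)(10.9) − (1.450)(2.39) = 0.5239 kg·m²·rev/s.
Combined I = 0.3660 + 1.450 = 1.816 kg·m².
ω_f = L / I = 0.5239 / 1.816 = 0.2885 rev/s.

|ω_f| ≈ 0.288 rev/s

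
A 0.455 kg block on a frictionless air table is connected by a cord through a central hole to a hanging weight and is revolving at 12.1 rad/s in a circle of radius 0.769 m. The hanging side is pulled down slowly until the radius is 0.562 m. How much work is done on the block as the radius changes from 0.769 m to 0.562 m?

W ≈ 17.2 J

The constraining force is radial, so m r² ω about the center is conserved.
ω₂ = ω₁ (r₁/r₂)² = (12.1)(0.769/0.562)² = 22.66 rad/s.
W = ΔKE = ½m(v₂² − v₁²) = 17.18 J.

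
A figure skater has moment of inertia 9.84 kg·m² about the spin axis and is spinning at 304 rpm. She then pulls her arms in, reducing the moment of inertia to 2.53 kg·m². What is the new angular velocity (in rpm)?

ω₂ ≈ 1180 rpm

With no external torque about the axis, L is conserved: I₁ω₁ = I₂ω₂.
ω₂ = I₁ω₁ / I₂ = (9.840)(304 rpm) / (2.530) = 1182 rpm.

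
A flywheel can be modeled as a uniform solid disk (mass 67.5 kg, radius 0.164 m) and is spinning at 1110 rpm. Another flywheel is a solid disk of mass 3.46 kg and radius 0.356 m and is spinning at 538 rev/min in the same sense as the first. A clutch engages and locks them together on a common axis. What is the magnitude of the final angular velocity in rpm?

|ω_f| ≈ 999 rpm

The coupling torques are internal; angular momentum about the shared axis is conserved.
Moments of inertia: I_A = ½(67.5)(0.164)² = 0.9077 kg·m²; I_B = ½(3.46)(0.356)² = 0.2193 kg·m².
Taking A's sense as positive: L = (0.9077)(1110) + (0.2193)(538) = 1126 kg·m²·rpm.
Combined I = 0.9077 + 0.2193 = 1.127 kg·m².
ω_f = L / I = 1126 / 1.127 = 998.7 rpm.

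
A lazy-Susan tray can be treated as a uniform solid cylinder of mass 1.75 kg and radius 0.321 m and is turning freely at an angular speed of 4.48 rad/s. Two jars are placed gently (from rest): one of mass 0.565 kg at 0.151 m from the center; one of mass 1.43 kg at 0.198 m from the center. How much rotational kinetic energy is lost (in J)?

energy lost ≈ 0.392 J

The added mass arrives with no angular momentum about the center, and any external torque about the center is negligible, so the system's angular momentum is conserved.
I_p = ½(1.75)(0.321)² = 0.09016 kg·m².
Added inertia Σmr² = (0.565)(0.151)² + (1.43)(0.198)² = 0.06894 kg·m²; I_f = 0.09016 + 0.06894 = 0.1591 kg·m².
ω_f = I_p ω_i / I_f = (0.09016)(4.48) / 0.1591 = 2.539 rad/s.
KE_i = ½(0.09016)(4.480 rad/s)² = 0.9048 J; KE_f = ½(0.1591)(2.539)² = 0.5127 J.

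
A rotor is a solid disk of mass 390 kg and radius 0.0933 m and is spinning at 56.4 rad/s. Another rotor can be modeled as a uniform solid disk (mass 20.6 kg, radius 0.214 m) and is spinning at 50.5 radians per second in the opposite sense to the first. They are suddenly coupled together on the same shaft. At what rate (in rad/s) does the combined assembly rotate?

No external torque acts about the common axis, so total angular momentum is conserved.
Moments of inertia: I_A = ½(390)(0.0933)² = 1.697 kg·m²; I_B = ½(20.6)(0.214)² = 0.4717 kg·m².
Taking A's sense as positive: L = (1.697)(56.4) − (0.4717)(50.5) = 71.92 kg·m²·rad/s.
Combined I = 1.697 + 0.4717 = 2.169 kg·m².
ω_f = L / I = 71.92 / 2.169 = 33.15 rad/s.

|ω_f| ≈ 33.2 rad/s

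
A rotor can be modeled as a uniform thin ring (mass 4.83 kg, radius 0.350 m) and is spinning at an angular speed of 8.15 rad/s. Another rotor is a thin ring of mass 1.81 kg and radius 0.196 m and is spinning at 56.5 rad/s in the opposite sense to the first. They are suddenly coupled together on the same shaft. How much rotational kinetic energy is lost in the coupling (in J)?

The coupling torques are internal; angular momentum about the shared axis is conserved.
Moments of inertia: I_A = (4.83)(0.350)² = 0.5917 kg·m²; I_B = (1.81)(0.196)² = 0.06953 kg·m².
Taking A's sense as positive: L = (0.5917)(8.15) − (0.06953)(56.5) = 0.8935 kg·m²·rad/s.
Combined I = 0.5917 + 0.06953 = 0.6612 kg·m².
ω_f = L / I = 0.8935 / 0.6612 = 1.351 rad/s.
KE_i = ½ΣIω² = 130.6 J; KE_f = ½(0.6612)(1.351)² = 0.6038 J.

ΔKE lost ≈ 130 J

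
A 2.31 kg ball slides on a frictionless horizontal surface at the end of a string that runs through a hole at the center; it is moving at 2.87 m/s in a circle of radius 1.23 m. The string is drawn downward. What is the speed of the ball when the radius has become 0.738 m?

Central (radial) force ⇒ zero torque about the center ⇒ m v r is constant.
v₂ = v₁ r₁ / r₂ = (2.87)(1.23) / (0.738) = 4.783 m/s.

v₂ ≈ 4.78 m/s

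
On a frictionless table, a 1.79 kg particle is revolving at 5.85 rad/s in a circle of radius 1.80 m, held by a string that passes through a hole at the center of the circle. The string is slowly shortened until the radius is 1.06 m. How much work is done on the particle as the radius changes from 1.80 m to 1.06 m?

No torque about the axis ⇒ m r₁² ω₁ = m r₂² ω₂.
ω₂ = ω₁ (r₁/r₂)² = (5.85)(1.80/1.06)² = 16.87 rad/s.
W = ΔKE = ½m(v₂² − v₁²) = 186.9 J.

W ≈ 187 J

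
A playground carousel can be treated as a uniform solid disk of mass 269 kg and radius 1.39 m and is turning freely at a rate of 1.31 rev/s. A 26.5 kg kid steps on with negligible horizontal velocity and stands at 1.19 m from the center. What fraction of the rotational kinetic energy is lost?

fraction ≈ 0.126

The added mass arrives with no angular momentum about the center, and any external torque about the center is negligible, so the system's angular momentum is conserved.
I_p = ½(269)(1.39)² = 259.9 kg·m².
Added inertia Σmr² = (26.5)(1.19)² = 37.53 kg·m²; I_f = 259.9 + 37.53 = 297.4 kg·m².
ω_f = I_p ω_i / I_f = (259.9)(1.31) / 297.4 = 1.145 rev/s.
KE_i = ½(259.9)(8.231 rad/s)² = 8803 J; KE_f = ½(297.4)(7.192)² = 7692 J.
Fraction lost = 0.1262.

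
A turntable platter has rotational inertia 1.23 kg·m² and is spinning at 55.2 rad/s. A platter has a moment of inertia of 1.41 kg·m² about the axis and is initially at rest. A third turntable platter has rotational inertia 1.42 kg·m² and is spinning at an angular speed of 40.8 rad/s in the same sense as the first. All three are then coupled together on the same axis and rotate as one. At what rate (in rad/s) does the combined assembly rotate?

|ω_f| ≈ 31.0 rad/s

The coupling torques are internal; angular momentum about the shared axis is conserved.
Taking A's sense as positive: L = (1.230)(55.2) + (1.420)(40.8) = 125.8 kg·m²·rad/s.
Combined I = 1.230 + 1.410 + 1.420 = 4.060 kg·m².
ω_f = L / I = 125.8 / 4.060 = 30.99 rad/s.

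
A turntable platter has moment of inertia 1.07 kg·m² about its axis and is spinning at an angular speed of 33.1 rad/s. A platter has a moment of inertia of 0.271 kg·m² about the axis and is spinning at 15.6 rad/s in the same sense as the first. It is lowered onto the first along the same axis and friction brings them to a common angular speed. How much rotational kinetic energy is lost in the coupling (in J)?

No external torque acts about the common axis, so total angular momentum is conserved.
Taking A's sense as positive: L = (1.070)(33.1) + (0.2710)(15.6) = 39.64 kg·m²·rad/s.
Combined I = 1.070 + 0.2710 = 1.341 kg·m².
ω_f = L / I = 39.64 / 1.341 = 29.56 rad/s.
KE_i = ½ΣIω² = 619.1 J; KE_f = ½(1.341)(29.56)² = 586.0 J.

ΔKE lost ≈ 33.1 J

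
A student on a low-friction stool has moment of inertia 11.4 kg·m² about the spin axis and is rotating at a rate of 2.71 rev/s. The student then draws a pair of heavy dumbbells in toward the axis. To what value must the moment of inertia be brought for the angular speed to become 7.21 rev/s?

I₂ ≈ 4.28 kg·m²

Angular momentum about the spin axis is conserved since the torque about it is zero.
I₂ = I₁ω₁ / ω₂ = (11.4)(2.71) / (7.21) = 4.285 kg·m².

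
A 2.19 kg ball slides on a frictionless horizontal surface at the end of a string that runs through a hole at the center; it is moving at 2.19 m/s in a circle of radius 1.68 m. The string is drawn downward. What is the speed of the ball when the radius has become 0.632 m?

Central (radial) force ⇒ zero torque about the center ⇒ m v r is constant.
v₂ = v₁ r₁ / r₂ = (2.19)(1.68) / (0.632) = 5.822 m/s.

v₂ ≈ 5.82 m/s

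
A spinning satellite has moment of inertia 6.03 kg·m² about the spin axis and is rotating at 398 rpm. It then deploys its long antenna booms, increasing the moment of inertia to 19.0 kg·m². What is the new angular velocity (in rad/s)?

No external torque acts about the spin axis, so angular momentum is conserved.
ω₂ = I₁ω₁ / I₂ = (6.030)(398 rpm) / (19.00) = 126.3 rpm = 13.23 rad/s.

ω₂ ≈ 13.2 rad/s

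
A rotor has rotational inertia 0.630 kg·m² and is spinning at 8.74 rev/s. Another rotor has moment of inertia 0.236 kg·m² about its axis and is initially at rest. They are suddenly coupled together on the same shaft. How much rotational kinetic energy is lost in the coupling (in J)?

ΔKE lost ≈ 259 J

No external torque acts about the common axis, so total angular momentum is conserved.
Taking A's sense as positive: L = (0.6300)(8.74) = 5.506 kg·m²·rev/s.
Combined I = 0.6300 + 0.2360 = 0.8660 kg·m².
ω_f = L / I = 5.506 / 0.8660 = 6.358 rev/s.
KE_i = ½ΣIω² = 949.9 J; KE_f = ½(0.8660)(39.95)² = 691.1 J.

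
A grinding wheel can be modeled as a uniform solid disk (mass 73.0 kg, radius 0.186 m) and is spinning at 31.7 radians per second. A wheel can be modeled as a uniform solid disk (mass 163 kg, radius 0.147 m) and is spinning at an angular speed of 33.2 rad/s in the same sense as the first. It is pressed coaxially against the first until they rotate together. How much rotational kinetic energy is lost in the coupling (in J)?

The coupling torques are internal; angular momentum about the shared axis is conserved.
Moments of inertia: I_A = ½(73.0)(0.186)² = 1.263 kg·m²; I_B = ½(163)(0.147)² = 1.761 kg·m².
Taking A's sense as positive: L = (1.263)(31.7) + (1.761)(33.2) = 98.50 kg·m²·rad/s.
Combined I = 1.263 + 1.761 = 3.024 kg·m².
ω_f = L / I = 98.50 / 3.024 = 32.57 rad/s.
KE_i = ½ΣIω² = 1605 J; KE_f = ½(3.024)(32.57)² = 1604 J.

ΔKE lost ≈ 0.827 J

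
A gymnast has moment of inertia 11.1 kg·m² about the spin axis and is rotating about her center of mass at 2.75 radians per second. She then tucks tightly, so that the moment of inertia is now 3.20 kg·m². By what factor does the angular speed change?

With no external torque about the axis, L is conserved: I₁ω₁ = I₂ω₂.
ω₂/ω₁ = I₁/I₂ = 11.10 / 3.200 = 3.469.

ω₂/ω₁ ≈ 3.47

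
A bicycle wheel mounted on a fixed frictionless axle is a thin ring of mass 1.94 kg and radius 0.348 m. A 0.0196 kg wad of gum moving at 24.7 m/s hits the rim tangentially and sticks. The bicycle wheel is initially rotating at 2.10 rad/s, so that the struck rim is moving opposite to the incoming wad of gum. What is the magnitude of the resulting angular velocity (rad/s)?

|ω_f| ≈ 1.37 rad/s

About the axle the impulsive forces during the collision are internal, so angular momentum about that axis is conserved.
I_p = (1.94)(0.348)² = 0.2349 kg·m². Taking the sense of the wad of gum's angular momentum as positive, L_{wad} = m v R = (0.0196)(24.7)(0.348) = 0.1685 kg·m²/s.
L_i = −I_p ω_p + m v R = −(0.2349)(2.10) + 0.1685 = -0.3249 kg·m²/s.
After sticking, I_f = I_p + m R² = 0.2349 + (0.0196)(0.348)² = 0.2373 kg·m².
ω_f = L_i / I_f = -0.3249 / 0.2373 = -1.369 rad/s.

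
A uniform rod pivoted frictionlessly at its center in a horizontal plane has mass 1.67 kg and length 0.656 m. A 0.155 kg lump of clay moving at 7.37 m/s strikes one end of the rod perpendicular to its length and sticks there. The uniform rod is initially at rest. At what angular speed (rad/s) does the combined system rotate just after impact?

About the pivot the impulsive forces during the collision are internal, so angular momentum about that axis is conserved.
I_p = (1/12)(1.67)(0.656)² = 0.05989 kg·m². Taking the sense of the lump of clay's angular momentum as positive, L_{lump} = m v R = (0.155)(7.37)(0.656/2) = 0.3747 kg·m²/s.
L_i = 0 + 0.3747 = 0.3747 kg·m²/s.
After sticking, I_f = I_p + m R² = 0.05989 + (0.155)(0.656/2)² = 0.07656 kg·m².
ω_f = L_i / I_f = 0.3747 / 0.07656 = 4.894 rad/s.

|ω_f| ≈ 4.89 rad/s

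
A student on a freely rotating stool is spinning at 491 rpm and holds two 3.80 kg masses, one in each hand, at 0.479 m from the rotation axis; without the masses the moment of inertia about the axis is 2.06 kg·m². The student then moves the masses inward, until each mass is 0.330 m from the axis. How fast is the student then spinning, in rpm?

ω₂ ≈ 647 rpm

With no external torque about the axis, L is conserved: I₁ω₁ = I₂ω₂.
I₁ = 2.06 + 2(3.80)(0.479)² = 3.804 kg·m²; I₂ = 2.06 + 2(3.80)(0.330)² = 2.888 kg·m².
ω₂ = I₁ω₁ / I₂ = (3.804)(491 rpm) / (2.888) = 646.8 rpm.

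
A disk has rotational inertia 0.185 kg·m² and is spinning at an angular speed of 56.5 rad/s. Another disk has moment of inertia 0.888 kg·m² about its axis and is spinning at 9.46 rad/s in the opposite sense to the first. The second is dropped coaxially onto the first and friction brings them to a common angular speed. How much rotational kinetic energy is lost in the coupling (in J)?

ΔKE lost ≈ 333 J

The coupling torques are internal; angular momentum about the shared axis is conserved.
Taking A's sense as positive: L = (0.1850)(56.5) − (0.8880)(9.46) = 2.052 kg·m²·rad/s.
Combined I = 0.1850 + 0.8880 = 1.073 kg·m².
ω_f = L / I = 2.052 / 1.073 = 1.912 rad/s.
KE_i = ½ΣIω² = 335.0 J; KE_f = ½(1.073)(1.912)² = 1.962 J.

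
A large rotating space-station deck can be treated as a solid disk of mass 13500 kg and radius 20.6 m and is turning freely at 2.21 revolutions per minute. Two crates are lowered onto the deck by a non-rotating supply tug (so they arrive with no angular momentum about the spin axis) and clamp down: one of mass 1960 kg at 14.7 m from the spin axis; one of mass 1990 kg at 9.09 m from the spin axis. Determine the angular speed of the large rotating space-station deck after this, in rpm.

No external torque acts about the spin axis; L_before = L_after.
I_p = ½(13500)(20.6)² = 2.864e+06 kg·m².
Added inertia Σmr² = (1960)(14.7)² + (1990)(9.09)² = 5.880e+05 kg·m²; I_f = 2.864e+06 + 5.880e+05 = 3.452e+06 kg·m².
ω_f = I_p ω_i / I_f = (2.864e+06)(2.21) / 3.452e+06 = 1.834 rpm.

ω_f ≈ 1.83 rpm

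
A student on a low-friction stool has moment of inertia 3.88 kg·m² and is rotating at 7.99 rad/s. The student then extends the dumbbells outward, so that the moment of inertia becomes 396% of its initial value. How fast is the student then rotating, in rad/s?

ω₂ ≈ 2.02 rad/s

No external torque acts about the spin axis, so angular momentum is conserved.
I₂ = 3.96 × 3.88 = 15.36 kg·m².
ω₂ = I₁ω₁ / I₂ = (3.880)(7.99 rad/s) / (15.36) = 2.018 rad/s.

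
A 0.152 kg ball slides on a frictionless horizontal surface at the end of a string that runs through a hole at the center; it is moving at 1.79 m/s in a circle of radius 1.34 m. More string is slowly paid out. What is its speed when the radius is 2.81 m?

v₂ ≈ 0.854 m/s

Central (radial) force ⇒ zero torque about the center ⇒ m v r is constant.
v₂ = v₁ r₁ / r₂ = (1.79)(1.34) / (2.81) = 0.8536 m/s.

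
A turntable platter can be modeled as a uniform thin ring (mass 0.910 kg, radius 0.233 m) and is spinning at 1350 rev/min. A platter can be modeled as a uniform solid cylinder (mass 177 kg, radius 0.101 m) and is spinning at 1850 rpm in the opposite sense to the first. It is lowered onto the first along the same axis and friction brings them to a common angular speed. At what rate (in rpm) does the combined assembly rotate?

The coupling torques are internal; angular momentum about the shared axis is conserved.
Moments of inertia: I_A = (0.910)(0.233)² = 0.04940 kg·m²; I_B = ½(177)(0.101)² = 0.9028 kg·m².
Taking A's sense as positive: L = (0.04940)(1350) − (0.9028)(1850) = -1603 kg·m²·rpm.
Combined I = 0.04940 + 0.9028 = 0.9522 kg·m².
ω_f = L / I = -1603 / 0.9522 = -1684 rpm.

|ω_f| ≈ 1680 rpm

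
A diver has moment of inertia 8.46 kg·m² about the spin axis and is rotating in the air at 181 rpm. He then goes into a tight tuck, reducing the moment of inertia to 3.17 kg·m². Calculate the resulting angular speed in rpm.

ω₂ ≈ 483 rpm

Angular momentum about the spin axis is conserved since the torque about it is zero.
ω₂ = I₁ω₁ / I₂ = (8.460)(181 rpm) / (3.170) = 483.0 rpm.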